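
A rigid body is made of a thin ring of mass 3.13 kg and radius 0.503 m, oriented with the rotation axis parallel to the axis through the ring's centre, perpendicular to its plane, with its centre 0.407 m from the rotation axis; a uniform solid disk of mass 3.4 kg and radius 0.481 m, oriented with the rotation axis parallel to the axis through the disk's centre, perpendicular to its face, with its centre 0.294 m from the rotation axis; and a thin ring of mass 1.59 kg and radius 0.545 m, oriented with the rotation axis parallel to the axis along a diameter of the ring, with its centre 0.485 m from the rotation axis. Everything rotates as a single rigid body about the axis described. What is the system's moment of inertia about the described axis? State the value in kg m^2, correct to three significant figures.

Thin ring: I_cm = MR² = (3.13)(0.503)² = 0.79192 kg m^2; centre at d = 0.407 m, so I = I_cm + Md² gives I = 0.79192 + (3.13)(0.407)² = 1.3104 kg m^2.
Solid disk: I_cm = (1/2)MR² = (1/2)(3.4)(0.481)² = 0.39331 kg m^2; centre at d = 0.294 m, so I = I_cm + Md² gives I = 0.39331 + (3.4)(0.294)² = 0.6872 kg m^2.
Thin ring: I_cm = (1/2)MR² = (1/2)(1.59)(0.545)² = 0.23613 kg m^2; centre at d = 0.485 m, so I = I_cm + Md² gives I = 0.23613 + (1.59)(0.485)² = 0.61014 kg m^2.
Total I = 1.3104 + 0.6872 + 0.61014 = 2.6077 kg m^2.

2.61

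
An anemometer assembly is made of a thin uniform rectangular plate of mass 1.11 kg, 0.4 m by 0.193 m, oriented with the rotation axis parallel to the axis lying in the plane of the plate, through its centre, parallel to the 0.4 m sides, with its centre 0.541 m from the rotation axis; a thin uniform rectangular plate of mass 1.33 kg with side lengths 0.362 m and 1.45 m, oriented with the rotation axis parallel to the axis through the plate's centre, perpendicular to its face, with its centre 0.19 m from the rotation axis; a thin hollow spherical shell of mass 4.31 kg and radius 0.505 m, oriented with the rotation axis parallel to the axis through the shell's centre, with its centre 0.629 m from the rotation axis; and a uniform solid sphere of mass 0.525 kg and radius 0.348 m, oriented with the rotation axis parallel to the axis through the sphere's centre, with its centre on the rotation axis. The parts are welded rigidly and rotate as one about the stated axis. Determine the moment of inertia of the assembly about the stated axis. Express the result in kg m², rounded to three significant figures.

Rectangular plate: I_cm = (1/12)Mb² = (1/12)(1.11)(0.193)² = 0.0034455 kg m²; centre at d = 0.541 m, so the parallel axis theorem gives I = 0.0034455 + (1.11)(0.541)² = 0.32832 kg m².
Rectangular plate: I_cm = (1/12)M(a²+b²) = (1/12)(1.33)[(0.362)² + (1.45)²] = 0.24755 kg m²; centre at d = 0.19 m, so the parallel axis theorem gives I = 0.24755 + (1.33)(0.19)² = 0.29556 kg m².
Spherical shell: I_cm = (2/3)MR² = (2/3)(4.31)(0.505)² = 0.73277 kg m²; centre at d = 0.629 m, so the parallel axis theorem gives I = 0.73277 + (4.31)(0.629)² = 2.438 kg m².
Solid sphere: I_cm = (2/5)MR² = (2/5)(0.525)(0.348)² = 0.025432 kg m²; axis through the centre, so I = 0.025432 kg m².
Total I = 0.32832 + 0.29556 + 2.438 + 0.025432 = 3.0873 kg m².

3.09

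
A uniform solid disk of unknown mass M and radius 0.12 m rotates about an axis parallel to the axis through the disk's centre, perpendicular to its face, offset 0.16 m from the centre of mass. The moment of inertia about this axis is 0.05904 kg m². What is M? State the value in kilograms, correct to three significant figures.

I = I_cm + Md² = (1/2)MR² + Md² = M·[0.5·(0.12)² + (0.16)²] = M·0.0328.
So M = 0.05904 / 0.0328 = 1.8 kg.

1.80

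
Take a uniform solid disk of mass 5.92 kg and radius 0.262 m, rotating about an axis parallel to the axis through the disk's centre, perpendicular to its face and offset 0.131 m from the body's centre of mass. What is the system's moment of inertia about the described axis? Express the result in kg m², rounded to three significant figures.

0.305

I_cm = (1/2)MR² = (1/2)(5.92)(0.262)² = 0.20319 kg m²; centre at d = 0.131 m, so I = I_cm + Md² gives I = 0.20319 + (5.92)(0.131)² = 0.30478 kg m².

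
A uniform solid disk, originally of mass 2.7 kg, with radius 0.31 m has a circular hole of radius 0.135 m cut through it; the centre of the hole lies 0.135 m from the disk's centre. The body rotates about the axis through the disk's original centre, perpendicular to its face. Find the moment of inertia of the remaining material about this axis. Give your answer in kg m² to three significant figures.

Unpierced body about its centre: I₀ = (1/2)MR² = (1/2)(2.7)(0.31)² = 0.12974 kg m².
The removed disk has mass m = M·(r/R)² = (2.7)(0.135/0.31)² = 0.51204 kg (same uniform areal density).
Its moment of inertia about the rotation axis (parallel-axis theorem): I_hole = (1/2)mr² + md² = (1/2)(0.51204)(0.135)² + (0.51204)(0.135)² = 0.013998 kg m².
Treating the hole as negative mass, I = I₀ − I_hole = 0.12974 − 0.013998 = 0.11574 kg m².

0.116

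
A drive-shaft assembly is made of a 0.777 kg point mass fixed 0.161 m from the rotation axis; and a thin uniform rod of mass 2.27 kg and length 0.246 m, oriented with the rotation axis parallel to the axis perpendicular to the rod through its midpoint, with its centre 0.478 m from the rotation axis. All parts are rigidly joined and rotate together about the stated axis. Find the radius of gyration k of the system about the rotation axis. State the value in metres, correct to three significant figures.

Point mass: I_cm = 0; centre at d = 0.161 m, so the parallel axis theorem gives I = 0 + (0.777)(0.161)² = 0.020141 kg·m².
Thin rod: I_cm = (1/12)ML² = (1/12)(2.27)(0.246)² = 0.011448 kg·m²; centre at d = 0.478 m, so the parallel axis theorem gives I = 0.011448 + (2.27)(0.478)² = 0.53011 kg·m².
Total I = 0.55025 kg·m²; total mass M = 3.047 kg.
k = √(I/M) = √(0.55025/3.047) = 0.42495 m.

0.425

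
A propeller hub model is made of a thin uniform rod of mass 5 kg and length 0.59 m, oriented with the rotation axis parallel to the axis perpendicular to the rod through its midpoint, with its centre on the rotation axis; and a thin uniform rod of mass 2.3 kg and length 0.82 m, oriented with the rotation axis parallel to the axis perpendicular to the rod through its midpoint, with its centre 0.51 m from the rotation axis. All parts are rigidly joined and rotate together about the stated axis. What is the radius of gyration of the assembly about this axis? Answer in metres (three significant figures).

Thin rod: I_cm = (1/12)ML² = (1/12)(5)(0.59)² = 0.14504 kg m^2; axis through the centre, so I = 0.14504 kg m^2.
Thin rod: I_cm = (1/12)ML² = (1/12)(2.3)(0.82)² = 0.12888 kg m^2; centre at d = 0.51 m, so the parallel axis theorem gives I = 0.12888 + (2.3)(0.51)² = 0.72711 kg m^2.
Total I = 0.87215 kg m^2; total mass M = 7.3 kg.
k = √(I/M) = √(0.87215/7.3) = 0.34565 m.

0.346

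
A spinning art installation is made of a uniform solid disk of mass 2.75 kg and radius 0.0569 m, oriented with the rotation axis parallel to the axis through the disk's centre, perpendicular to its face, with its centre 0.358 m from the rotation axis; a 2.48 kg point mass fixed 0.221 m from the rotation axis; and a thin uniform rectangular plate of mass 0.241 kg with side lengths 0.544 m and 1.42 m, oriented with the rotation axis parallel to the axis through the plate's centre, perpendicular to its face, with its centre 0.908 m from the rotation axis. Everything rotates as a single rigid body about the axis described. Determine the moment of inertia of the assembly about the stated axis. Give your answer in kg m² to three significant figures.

0.723

Solid disk: I_cm = (1/2)MR² = (1/2)(2.75)(0.0569)² = 0.0044517 kg m²; centre at d = 0.358 m, so I = I_cm + Md² gives I = 0.0044517 + (2.75)(0.358)² = 0.3569 kg m².
Point mass: I_cm = 0; centre at d = 0.221 m, so I = I_cm + Md² gives I = 0 + (2.48)(0.221)² = 0.12113 kg m².
Rectangular plate: I_cm = (1/12)M(a²+b²) = (1/12)(0.241)[(0.544)² + (1.42)²] = 0.046439 kg m²; centre at d = 0.908 m, so I = I_cm + Md² gives I = 0.046439 + (0.241)(0.908)² = 0.24514 kg m².
Total I = 0.3569 + 0.12113 + 0.24514 = 0.72316 kg m².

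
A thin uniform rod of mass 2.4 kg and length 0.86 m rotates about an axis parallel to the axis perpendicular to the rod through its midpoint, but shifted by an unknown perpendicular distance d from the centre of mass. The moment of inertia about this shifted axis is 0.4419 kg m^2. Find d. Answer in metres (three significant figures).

0.350

About the centre-of-mass axis, I_cm = (1/12)ML² = (1/12)(2.4)(0.86)² = 0.14792 kg m^2.
Parallel axis theorem: I = I_cm + Md², so Md² = 0.4419 − 0.14792 = 0.29398 kg m^2.
d = √(0.29398 / 2.4) = 0.34999 m.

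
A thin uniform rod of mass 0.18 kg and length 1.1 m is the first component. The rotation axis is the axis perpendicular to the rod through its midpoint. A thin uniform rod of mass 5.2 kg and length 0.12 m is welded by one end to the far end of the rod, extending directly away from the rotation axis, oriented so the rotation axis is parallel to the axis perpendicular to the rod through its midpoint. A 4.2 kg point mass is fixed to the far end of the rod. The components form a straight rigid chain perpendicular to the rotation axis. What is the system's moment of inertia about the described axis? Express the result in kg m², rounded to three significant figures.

Thin rod: I_cm = (1/12)ML² = (1/12)(0.18)(1.1)² = 0.01815 kg m²; axis through the centre, so I = 0.01815 kg m².
Thin rod: I_cm = (1/12)ML² = (1/12)(5.2)(0.12)² = 0.00624 kg m²; centre at d = 0.55 + 0.06 = 0.61 m, so I = I_cm + Md² gives I = 0.00624 + (5.2)(0.61)² = 1.9412 kg m².
Point mass: I_cm = 0; centre at d = 0.55 + 0.06 + 0.06 = 0.67 m, so I = I_cm + Md² gives I = 0 + (4.2)(0.67)² = 1.8854 kg m².
Total I = 0.01815 + 1.9412 + 1.8854 = 3.8447 kg m².

3.84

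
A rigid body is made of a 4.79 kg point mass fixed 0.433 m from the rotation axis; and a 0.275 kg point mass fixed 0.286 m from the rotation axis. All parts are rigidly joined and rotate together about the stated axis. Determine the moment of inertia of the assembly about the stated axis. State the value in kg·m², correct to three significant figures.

0.921

Point mass: I_cm = 0; centre at d = 0.433 m, so I = I_cm + Md² gives I = 0 + (4.79)(0.433)² = 0.89807 kg·m².
Point mass: I_cm = 0; centre at d = 0.286 m, so I = I_cm + Md² gives I = 0 + (0.275)(0.286)² = 0.022494 kg·m².
Total I = 0.89807 + 0.022494 = 0.92057 kg·m².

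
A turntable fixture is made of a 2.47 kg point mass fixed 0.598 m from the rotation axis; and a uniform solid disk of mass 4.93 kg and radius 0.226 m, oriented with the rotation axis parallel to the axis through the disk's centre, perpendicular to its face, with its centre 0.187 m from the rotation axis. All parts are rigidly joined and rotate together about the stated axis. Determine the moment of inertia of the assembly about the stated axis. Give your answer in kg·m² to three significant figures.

Point mass: I_cm = 0; centre at d = 0.598 m, so I = I_cm + Md² gives I = 0 + (2.47)(0.598)² = 0.88328 kg·m².
Solid disk: I_cm = (1/2)MR² = (1/2)(4.93)(0.226)² = 0.1259 kg·m²; centre at d = 0.187 m, so I = I_cm + Md² gives I = 0.1259 + (4.93)(0.187)² = 0.2983 kg·m².
Total I = 0.88328 + 0.2983 = 1.1816 kg·m².

1.18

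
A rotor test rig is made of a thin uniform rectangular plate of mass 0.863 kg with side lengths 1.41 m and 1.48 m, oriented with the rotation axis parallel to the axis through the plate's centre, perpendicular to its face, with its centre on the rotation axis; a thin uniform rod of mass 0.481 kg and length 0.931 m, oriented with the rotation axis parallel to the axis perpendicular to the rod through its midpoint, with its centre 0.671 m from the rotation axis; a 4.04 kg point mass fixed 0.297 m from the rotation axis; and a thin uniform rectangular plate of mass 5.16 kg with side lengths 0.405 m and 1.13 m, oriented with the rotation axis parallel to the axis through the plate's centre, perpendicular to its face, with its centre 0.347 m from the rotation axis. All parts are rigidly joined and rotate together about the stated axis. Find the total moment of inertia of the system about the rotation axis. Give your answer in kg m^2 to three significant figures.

Rectangular plate: I_cm = (1/12)M(a²+b²) = (1/12)(0.863)[(1.41)² + (1.48)²] = 0.3005 kg m^2; axis through the centre, so I = 0.3005 kg m^2.
Thin rod: I_cm = (1/12)ML² = (1/12)(0.481)(0.931)² = 0.034743 kg m^2; centre at d = 0.671 m, so I = I_cm + Md² gives I = 0.034743 + (0.481)(0.671)² = 0.25131 kg m^2.
Point mass: I_cm = 0; centre at d = 0.297 m, so I = I_cm + Md² gives I = 0 + (4.04)(0.297)² = 0.35636 kg m^2.
Rectangular plate: I_cm = (1/12)M(a²+b²) = (1/12)(5.16)[(0.405)² + (1.13)²] = 0.6196 kg m^2; centre at d = 0.347 m, so I = I_cm + Md² gives I = 0.6196 + (5.16)(0.347)² = 1.2409 kg m^2.
Total I = 0.3005 + 0.25131 + 0.35636 + 1.2409 = 2.1491 kg m^2.

2.15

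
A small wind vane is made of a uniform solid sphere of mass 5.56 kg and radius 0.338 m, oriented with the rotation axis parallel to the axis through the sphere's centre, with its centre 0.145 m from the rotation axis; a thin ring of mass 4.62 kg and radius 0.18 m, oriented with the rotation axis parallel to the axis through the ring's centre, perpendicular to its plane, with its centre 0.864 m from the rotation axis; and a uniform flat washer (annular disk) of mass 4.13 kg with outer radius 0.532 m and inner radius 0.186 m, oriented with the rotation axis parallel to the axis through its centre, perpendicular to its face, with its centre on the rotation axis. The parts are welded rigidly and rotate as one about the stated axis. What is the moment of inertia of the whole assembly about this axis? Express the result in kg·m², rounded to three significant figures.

Solid sphere: I_cm = (2/5)MR² = (2/5)(5.56)(0.338)² = 0.25408 kg·m²; centre at d = 0.145 m, so I = I_cm + Md² gives I = 0.25408 + (5.56)(0.145)² = 0.37098 kg·m².
Thin ring: I_cm = MR² = (4.62)(0.18)² = 0.14969 kg·m²; centre at d = 0.864 m, so I = I_cm + Md² gives I = 0.14969 + (4.62)(0.864)² = 3.5985 kg·m².
Annular disk: I_cm = (1/2)M(R²+r²) = (1/2)(4.13)[(0.532)² + (0.186)²] = 0.65589 kg·m²; axis through the centre, so I = 0.65589 kg·m².
Total I = 0.37098 + 3.5985 + 0.65589 = 4.6254 kg·m².

4.63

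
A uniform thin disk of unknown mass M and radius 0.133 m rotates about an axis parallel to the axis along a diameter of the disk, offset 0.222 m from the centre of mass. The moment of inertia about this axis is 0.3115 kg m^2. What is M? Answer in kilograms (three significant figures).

5.80

I = I_cm + Md² = (1/4)MR² + Md² = M·[0.25·(0.133)² + (0.222)²] = M·0.053706.
So M = 0.3115 / 0.053706 = 5.8001 kg.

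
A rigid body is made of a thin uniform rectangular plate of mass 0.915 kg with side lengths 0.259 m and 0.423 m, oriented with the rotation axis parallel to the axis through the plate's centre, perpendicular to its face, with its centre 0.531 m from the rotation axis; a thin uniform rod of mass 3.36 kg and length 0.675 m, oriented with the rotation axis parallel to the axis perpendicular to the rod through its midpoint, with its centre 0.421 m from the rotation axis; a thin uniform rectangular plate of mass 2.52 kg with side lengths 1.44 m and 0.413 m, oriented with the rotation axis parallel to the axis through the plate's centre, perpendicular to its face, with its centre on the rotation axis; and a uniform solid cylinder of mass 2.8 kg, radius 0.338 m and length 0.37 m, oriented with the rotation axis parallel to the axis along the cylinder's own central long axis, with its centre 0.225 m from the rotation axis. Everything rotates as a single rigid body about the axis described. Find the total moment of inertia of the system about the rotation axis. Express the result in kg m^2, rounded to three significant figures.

1.77

Rectangular plate: I_cm = (1/12)M(a²+b²) = (1/12)(0.915)[(0.259)² + (0.423)²] = 0.018758 kg m^2; centre at d = 0.531 m, so I = I_cm + Md² gives I = 0.018758 + (0.915)(0.531)² = 0.27675 kg m^2.
Thin rod: I_cm = (1/12)ML² = (1/12)(3.36)(0.675)² = 0.12757 kg m^2; centre at d = 0.421 m, so I = I_cm + Md² gives I = 0.12757 + (3.36)(0.421)² = 0.7231 kg m^2.
Rectangular plate: I_cm = (1/12)M(a²+b²) = (1/12)(2.52)[(1.44)² + (0.413)²] = 0.47128 kg m^2; axis through the centre, so I = 0.47128 kg m^2.
Solid cylinder: I_cm = (1/2)MR² = (1/2)(2.8)(0.338)² = 0.15994 kg m^2; centre at d = 0.225 m, so I = I_cm + Md² gives I = 0.15994 + (2.8)(0.225)² = 0.30169 kg m^2.
Total I = 0.27675 + 0.7231 + 0.47128 + 0.30169 = 1.7728 kg m^2.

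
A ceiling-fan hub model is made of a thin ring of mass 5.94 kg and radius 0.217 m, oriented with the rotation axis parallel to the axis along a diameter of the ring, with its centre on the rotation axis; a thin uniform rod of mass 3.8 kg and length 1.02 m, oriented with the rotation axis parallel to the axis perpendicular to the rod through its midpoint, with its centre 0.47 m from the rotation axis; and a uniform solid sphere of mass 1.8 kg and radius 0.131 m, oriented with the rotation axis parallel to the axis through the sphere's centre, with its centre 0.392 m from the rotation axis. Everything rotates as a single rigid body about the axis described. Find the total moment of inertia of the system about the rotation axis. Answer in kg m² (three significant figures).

Thin ring: I_cm = (1/2)MR² = (1/2)(5.94)(0.217)² = 0.13985 kg m²; axis through the centre, so I = 0.13985 kg m².
Thin rod: I_cm = (1/12)ML² = (1/12)(3.8)(1.02)² = 0.32946 kg m²; centre at d = 0.47 m, so I = I_cm + Md² gives I = 0.32946 + (3.8)(0.47)² = 1.1689 kg m².
Solid sphere: I_cm = (2/5)MR² = (2/5)(1.8)(0.131)² = 0.012356 kg m²; centre at d = 0.392 m, so I = I_cm + Md² gives I = 0.012356 + (1.8)(0.392)² = 0.28895 kg m².
Total I = 0.13985 + 1.1689 + 0.28895 = 1.5977 kg m².

1.60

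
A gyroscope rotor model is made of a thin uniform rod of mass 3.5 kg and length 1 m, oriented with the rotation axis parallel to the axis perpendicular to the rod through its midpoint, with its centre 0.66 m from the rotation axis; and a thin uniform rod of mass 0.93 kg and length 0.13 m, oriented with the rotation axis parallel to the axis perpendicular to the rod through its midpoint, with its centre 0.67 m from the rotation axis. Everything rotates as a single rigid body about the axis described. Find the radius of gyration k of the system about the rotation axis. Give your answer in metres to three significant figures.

0.710

Thin rod: I_cm = (1/12)ML² = (1/12)(3.5)(1)² = 0.29167 kg m^2; centre at d = 0.66 m, so I = I_cm + Md² gives I = 0.29167 + (3.5)(0.66)² = 1.8163 kg m^2.
Thin rod: I_cm = (1/12)ML² = (1/12)(0.93)(0.13)² = 0.0013098 kg m^2; centre at d = 0.67 m, so I = I_cm + Md² gives I = 0.0013098 + (0.93)(0.67)² = 0.41879 kg m^2.
Total I = 2.2351 kg m^2; total mass M = 4.43 kg.
k = √(I/M) = √(2.2351/4.43) = 0.7103 m.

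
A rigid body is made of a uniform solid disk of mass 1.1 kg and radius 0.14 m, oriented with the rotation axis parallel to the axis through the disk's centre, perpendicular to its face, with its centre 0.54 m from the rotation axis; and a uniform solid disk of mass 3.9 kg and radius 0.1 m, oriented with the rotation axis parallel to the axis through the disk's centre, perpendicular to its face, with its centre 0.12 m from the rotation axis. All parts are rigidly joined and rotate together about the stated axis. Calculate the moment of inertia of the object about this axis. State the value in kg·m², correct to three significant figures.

0.407

Solid disk: I_cm = (1/2)MR² = (1/2)(1.1)(0.14)² = 0.01078 kg·m²; centre at d = 0.54 m, so I = I_cm + Md² gives I = 0.01078 + (1.1)(0.54)² = 0.33154 kg·m².
Solid disk: I_cm = (1/2)MR² = (1/2)(3.9)(0.1)² = 0.0195 kg·m²; centre at d = 0.12 m, so I = I_cm + Md² gives I = 0.0195 + (3.9)(0.12)² = 0.07566 kg·m².
Total I = 0.33154 + 0.07566 = 0.4072 kg·m².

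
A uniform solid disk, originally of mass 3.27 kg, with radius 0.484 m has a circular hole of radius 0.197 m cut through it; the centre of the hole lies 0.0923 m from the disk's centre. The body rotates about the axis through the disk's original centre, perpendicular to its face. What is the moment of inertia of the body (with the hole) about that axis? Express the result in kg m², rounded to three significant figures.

0.368

Unpierced body about its centre: I₀ = (1/2)MR² = (1/2)(3.27)(0.484)² = 0.38301 kg m².
The removed disk has mass m = M·(r/R)² = (3.27)(0.197/0.484)² = 0.54174 kg (same uniform areal density).
Its moment of inertia about the rotation axis (parallel-axis theorem): I_hole = (1/2)mr² + md² = (1/2)(0.54174)(0.197)² + (0.54174)(0.0923)² = 0.015127 kg m².
Treating the hole as negative mass, I = I₀ − I_hole = 0.38301 − 0.015127 = 0.36788 kg m².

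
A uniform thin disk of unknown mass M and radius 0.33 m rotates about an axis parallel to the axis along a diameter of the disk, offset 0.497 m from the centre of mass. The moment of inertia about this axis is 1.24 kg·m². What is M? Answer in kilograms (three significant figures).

4.52

I = I_cm + Md² = (1/4)MR² + Md² = M·[0.25·(0.33)² + (0.497)²] = M·0.27423.
So M = 1.24 / 0.27423 = 4.5217 kg.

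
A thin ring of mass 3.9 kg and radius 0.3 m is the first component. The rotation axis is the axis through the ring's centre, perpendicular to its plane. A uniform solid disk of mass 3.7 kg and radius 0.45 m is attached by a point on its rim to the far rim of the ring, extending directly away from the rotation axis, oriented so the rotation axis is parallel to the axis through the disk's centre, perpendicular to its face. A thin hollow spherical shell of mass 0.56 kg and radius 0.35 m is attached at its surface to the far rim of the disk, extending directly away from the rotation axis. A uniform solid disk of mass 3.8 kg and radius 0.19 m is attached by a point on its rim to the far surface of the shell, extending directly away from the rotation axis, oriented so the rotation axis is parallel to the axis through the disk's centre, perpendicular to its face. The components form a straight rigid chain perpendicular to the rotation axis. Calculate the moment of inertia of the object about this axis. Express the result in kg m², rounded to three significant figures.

Thin ring: I_cm = MR² = (3.9)(0.3)² = 0.351 kg m²; axis through the centre, so I = 0.351 kg m².
Solid disk: I_cm = (1/2)MR² = (1/2)(3.7)(0.45)² = 0.37463 kg m²; centre at d = 0.3 + 0.45 = 0.75 m, so the parallel axis theorem gives I = 0.37463 + (3.7)(0.75)² = 2.4559 kg m².
Spherical shell: I_cm = (2/3)MR² = (2/3)(0.56)(0.35)² = 0.045733 kg m²; centre at d = 0.3 + 0.45 + 0.45 + 0.35 = 1.55 m, so the parallel axis theorem gives I = 0.045733 + (0.56)(1.55)² = 1.3911 kg m².
Solid disk: I_cm = (1/2)MR² = (1/2)(3.8)(0.19)² = 0.06859 kg m²; centre at d = 0.3 + 0.45 + 0.45 + 0.35 + 0.35 + 0.19 = 2.09 m, so the parallel axis theorem gives I = 0.06859 + (3.8)(2.09)² = 16.667 kg m².
Total I = 0.351 + 2.4559 + 1.3911 + 16.667 = 20.865 kg m².

20.9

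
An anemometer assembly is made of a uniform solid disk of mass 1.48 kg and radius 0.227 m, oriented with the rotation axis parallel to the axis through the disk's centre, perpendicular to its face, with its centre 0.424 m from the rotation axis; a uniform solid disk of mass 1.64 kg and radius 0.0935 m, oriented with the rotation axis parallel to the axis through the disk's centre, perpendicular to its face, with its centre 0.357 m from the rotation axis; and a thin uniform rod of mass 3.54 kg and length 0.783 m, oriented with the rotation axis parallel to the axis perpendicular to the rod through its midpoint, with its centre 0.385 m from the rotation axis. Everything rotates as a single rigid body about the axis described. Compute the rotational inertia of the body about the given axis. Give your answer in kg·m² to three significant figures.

Solid disk: I_cm = (1/2)MR² = (1/2)(1.48)(0.227)² = 0.038131 kg·m²; centre at d = 0.424 m, so the parallel axis theorem gives I = 0.038131 + (1.48)(0.424)² = 0.3042 kg·m².
Solid disk: I_cm = (1/2)MR² = (1/2)(1.64)(0.0935)² = 0.0071686 kg·m²; centre at d = 0.357 m, so the parallel axis theorem gives I = 0.0071686 + (1.64)(0.357)² = 0.21619 kg·m².
Thin rod: I_cm = (1/12)ML² = (1/12)(3.54)(0.783)² = 0.18086 kg·m²; centre at d = 0.385 m, so the parallel axis theorem gives I = 0.18086 + (3.54)(0.385)² = 0.70558 kg·m².
Total I = 0.3042 + 0.21619 + 0.70558 = 1.226 kg·m².

1.23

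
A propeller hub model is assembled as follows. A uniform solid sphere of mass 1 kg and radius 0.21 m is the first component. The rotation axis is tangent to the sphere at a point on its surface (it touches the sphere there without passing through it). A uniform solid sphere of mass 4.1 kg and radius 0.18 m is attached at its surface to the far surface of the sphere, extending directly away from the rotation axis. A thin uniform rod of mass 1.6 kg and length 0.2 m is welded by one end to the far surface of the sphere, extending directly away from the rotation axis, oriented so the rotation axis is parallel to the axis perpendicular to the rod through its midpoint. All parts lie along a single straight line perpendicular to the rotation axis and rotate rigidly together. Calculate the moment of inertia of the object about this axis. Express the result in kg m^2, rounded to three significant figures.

Solid sphere: I_cm = (2/5)MR² = (2/5)(1)(0.21)² = 0.01764 kg m^2; centre at d = 0.21 m, so I = I_cm + Md² gives I = 0.01764 + (1)(0.21)² = 0.06174 kg m^2.
Solid sphere: I_cm = (2/5)MR² = (2/5)(4.1)(0.18)² = 0.053136 kg m^2; centre at d = 0.21 + 0.21 + 0.18 = 0.6 m, so I = I_cm + Md² gives I = 0.053136 + (4.1)(0.6)² = 1.5291 kg m^2.
Thin rod: I_cm = (1/12)ML² = (1/12)(1.6)(0.2)² = 0.0053333 kg m^2; centre at d = 0.21 + 0.21 + 0.18 + 0.18 + 0.1 = 0.88 m, so I = I_cm + Md² gives I = 0.0053333 + (1.6)(0.88)² = 1.2444 kg m^2.
Total I = 0.06174 + 1.5291 + 1.2444 = 2.8352 kg m^2.

2.84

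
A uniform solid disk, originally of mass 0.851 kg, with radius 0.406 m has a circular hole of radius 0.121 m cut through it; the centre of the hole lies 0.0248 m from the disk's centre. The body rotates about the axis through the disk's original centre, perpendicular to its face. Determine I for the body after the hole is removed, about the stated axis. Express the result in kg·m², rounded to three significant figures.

Unpierced body about its centre: I₀ = (1/2)MR² = (1/2)(0.851)(0.406)² = 0.070138 kg·m².
The removed disk has mass m = M·(r/R)² = (0.851)(0.121/0.406)² = 0.075587 kg (same uniform areal density).
Its moment of inertia about the rotation axis (parallel-axis theorem): I_hole = (1/2)mr² + md² = (1/2)(0.075587)(0.121)² + (0.075587)(0.0248)² = 0.00059983 kg·m².
Treating the hole as negative mass, I = I₀ − I_hole = 0.070138 − 0.00059983 = 0.069538 kg·m².

0.0695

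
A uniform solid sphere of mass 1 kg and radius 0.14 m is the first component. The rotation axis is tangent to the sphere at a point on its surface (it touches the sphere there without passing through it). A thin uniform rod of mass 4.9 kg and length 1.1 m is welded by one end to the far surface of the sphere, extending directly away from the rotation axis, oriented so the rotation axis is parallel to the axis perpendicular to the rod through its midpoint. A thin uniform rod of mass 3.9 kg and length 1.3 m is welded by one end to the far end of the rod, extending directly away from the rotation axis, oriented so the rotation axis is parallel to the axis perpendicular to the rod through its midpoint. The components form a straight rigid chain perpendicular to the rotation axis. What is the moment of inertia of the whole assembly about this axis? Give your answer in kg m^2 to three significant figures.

Solid sphere: I_cm = (2/5)MR² = (2/5)(1)(0.14)² = 0.00784 kg m^2; centre at d = 0.14 m, so the parallel axis theorem gives I = 0.00784 + (1)(0.14)² = 0.02744 kg m^2.
Thin rod: I_cm = (1/12)ML² = (1/12)(4.9)(1.1)² = 0.49408 kg m^2; centre at d = 0.14 + 0.14 + 0.55 = 0.83 m, so the parallel axis theorem gives I = 0.49408 + (4.9)(0.83)² = 3.8697 kg m^2.
Thin rod: I_cm = (1/12)ML² = (1/12)(3.9)(1.3)² = 0.54925 kg m^2; centre at d = 0.14 + 0.14 + 0.55 + 0.55 + 0.65 = 2.03 m, so the parallel axis theorem gives I = 0.54925 + (3.9)(2.03)² = 16.621 kg m^2.
Total I = 0.02744 + 3.8697 + 16.621 = 20.518 kg m^2.

20.5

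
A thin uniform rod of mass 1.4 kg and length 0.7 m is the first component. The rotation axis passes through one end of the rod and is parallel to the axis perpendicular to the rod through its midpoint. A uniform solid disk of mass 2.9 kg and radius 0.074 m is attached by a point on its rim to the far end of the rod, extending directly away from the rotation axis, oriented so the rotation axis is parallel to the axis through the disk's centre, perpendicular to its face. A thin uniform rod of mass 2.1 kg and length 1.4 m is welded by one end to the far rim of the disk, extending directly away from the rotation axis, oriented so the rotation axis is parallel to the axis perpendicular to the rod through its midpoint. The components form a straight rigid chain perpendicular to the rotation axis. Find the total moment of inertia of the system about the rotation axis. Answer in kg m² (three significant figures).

Thin rod: I_cm = (1/12)ML² = (1/12)(1.4)(0.7)² = 0.057167 kg m²; centre at d = 0.35 m, so the parallel axis theorem gives I = 0.057167 + (1.4)(0.35)² = 0.22867 kg m².
Solid disk: I_cm = (1/2)MR² = (1/2)(2.9)(0.074)² = 0.0079402 kg m²; centre at d = 0.35 + 0.35 + 0.074 = 0.774 m, so the parallel axis theorem gives I = 0.0079402 + (2.9)(0.774)² = 1.7453 kg m².
Thin rod: I_cm = (1/12)ML² = (1/12)(2.1)(1.4)² = 0.343 kg m²; centre at d = 0.35 + 0.35 + 0.074 + 0.074 + 0.7 = 1.548 m, so the parallel axis theorem gives I = 0.343 + (2.1)(1.548)² = 5.3752 kg m².
Total I = 0.22867 + 1.7453 + 5.3752 = 7.3492 kg m².

7.35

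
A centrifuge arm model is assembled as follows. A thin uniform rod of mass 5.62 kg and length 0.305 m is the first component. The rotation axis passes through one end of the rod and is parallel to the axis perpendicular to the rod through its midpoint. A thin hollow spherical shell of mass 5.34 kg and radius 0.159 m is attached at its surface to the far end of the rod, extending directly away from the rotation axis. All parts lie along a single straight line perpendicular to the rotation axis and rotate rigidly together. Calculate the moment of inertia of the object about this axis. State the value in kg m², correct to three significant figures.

1.41

Thin rod: I_cm = (1/12)ML² = (1/12)(5.62)(0.305)² = 0.043567 kg m²; centre at d = 0.1525 m, so the parallel axis theorem gives I = 0.043567 + (5.62)(0.1525)² = 0.17427 kg m².
Spherical shell: I_cm = (2/3)MR² = (2/3)(5.34)(0.159)² = 0.09 kg m²; centre at d = 0.1525 + 0.1525 + 0.159 = 0.464 m, so the parallel axis theorem gives I = 0.09 + (5.34)(0.464)² = 1.2397 kg m².
Total I = 0.17427 + 1.2397 = 1.4139 kg m².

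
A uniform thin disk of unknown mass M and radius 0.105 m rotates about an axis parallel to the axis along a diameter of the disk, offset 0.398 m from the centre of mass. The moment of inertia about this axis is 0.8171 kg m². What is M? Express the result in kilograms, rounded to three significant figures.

I = I_cm + Md² = (1/4)MR² + Md² = M·[0.25·(0.105)² + (0.398)²] = M·0.16116.
So M = 0.8171 / 0.16116 = 5.0701 kg.

5.07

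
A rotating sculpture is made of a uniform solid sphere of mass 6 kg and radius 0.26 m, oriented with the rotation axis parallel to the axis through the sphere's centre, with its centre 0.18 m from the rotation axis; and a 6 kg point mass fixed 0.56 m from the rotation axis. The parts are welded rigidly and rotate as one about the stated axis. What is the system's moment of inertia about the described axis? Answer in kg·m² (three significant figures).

Solid sphere: I_cm = (2/5)MR² = (2/5)(6)(0.26)² = 0.16224 kg·m²; centre at d = 0.18 m, so the parallel axis theorem gives I = 0.16224 + (6)(0.18)² = 0.35664 kg·m².
Point mass: I_cm = 0; centre at d = 0.56 m, so the parallel axis theorem gives I = 0 + (6)(0.56)² = 1.8816 kg·m².
Total I = 0.35664 + 1.8816 = 2.2382 kg·m².

2.24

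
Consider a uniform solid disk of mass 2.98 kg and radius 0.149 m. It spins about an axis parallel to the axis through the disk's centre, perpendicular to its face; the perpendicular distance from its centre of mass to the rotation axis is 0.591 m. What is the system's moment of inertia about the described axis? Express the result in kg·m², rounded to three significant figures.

I_cm = (1/2)MR² = (1/2)(2.98)(0.149)² = 0.033079 kg·m²; centre at d = 0.591 m, so I = I_cm + Md² gives I = 0.033079 + (2.98)(0.591)² = 1.0739 kg·m².

1.07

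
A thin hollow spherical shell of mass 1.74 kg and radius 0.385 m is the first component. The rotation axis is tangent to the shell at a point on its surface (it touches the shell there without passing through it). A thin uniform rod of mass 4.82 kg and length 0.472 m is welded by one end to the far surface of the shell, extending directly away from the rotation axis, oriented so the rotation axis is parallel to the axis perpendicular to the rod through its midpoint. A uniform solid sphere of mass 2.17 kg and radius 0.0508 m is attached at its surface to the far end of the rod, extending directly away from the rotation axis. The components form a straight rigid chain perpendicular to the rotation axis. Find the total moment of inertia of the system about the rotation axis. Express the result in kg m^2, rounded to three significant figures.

9.03

Spherical shell: I_cm = (2/3)MR² = (2/3)(1.74)(0.385)² = 0.17194 kg m^2; centre at d = 0.385 m, so the parallel axis theorem gives I = 0.17194 + (1.74)(0.385)² = 0.42985 kg m^2.
Thin rod: I_cm = (1/12)ML² = (1/12)(4.82)(0.472)² = 0.089485 kg m^2; centre at d = 0.385 + 0.385 + 0.236 = 1.006 m, so the parallel axis theorem gives I = 0.089485 + (4.82)(1.006)² = 4.9675 kg m^2.
Solid sphere: I_cm = (2/5)MR² = (2/5)(2.17)(0.0508)² = 0.00224 kg m^2; centre at d = 0.385 + 0.385 + 0.236 + 0.236 + 0.0508 = 1.2928 m, so the parallel axis theorem gives I = 0.00224 + (2.17)(1.2928)² = 3.629 kg m^2.
Total I = 0.42985 + 4.9675 + 3.629 = 9.0264 kg m^2.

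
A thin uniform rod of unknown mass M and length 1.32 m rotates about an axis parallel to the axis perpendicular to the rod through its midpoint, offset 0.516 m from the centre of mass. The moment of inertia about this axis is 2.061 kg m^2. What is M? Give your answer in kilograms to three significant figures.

I = I_cm + Md² = (1/12)ML² + Md² = M·[0.0833333·(1.32)² + (0.516)²] = M·0.41146.
So M = 2.061 / 0.41146 = 5.009 kg.

5.01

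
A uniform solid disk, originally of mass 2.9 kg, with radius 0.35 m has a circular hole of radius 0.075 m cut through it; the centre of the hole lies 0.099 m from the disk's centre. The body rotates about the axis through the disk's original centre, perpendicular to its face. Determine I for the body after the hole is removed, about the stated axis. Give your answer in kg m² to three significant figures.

Unpierced body about its centre: I₀ = (1/2)MR² = (1/2)(2.9)(0.35)² = 0.17762 kg m².
The removed disk has mass m = M·(r/R)² = (2.9)(0.075/0.35)² = 0.13316 kg (same uniform areal density).
Its moment of inertia about the rotation axis (parallel-axis theorem): I_hole = (1/2)mr² + md² = (1/2)(0.13316)(0.075)² + (0.13316)(0.099)² = 0.0016797 kg m².
Treating the hole as negative mass, I = I₀ − I_hole = 0.17762 − 0.0016797 = 0.17595 kg m².

0.176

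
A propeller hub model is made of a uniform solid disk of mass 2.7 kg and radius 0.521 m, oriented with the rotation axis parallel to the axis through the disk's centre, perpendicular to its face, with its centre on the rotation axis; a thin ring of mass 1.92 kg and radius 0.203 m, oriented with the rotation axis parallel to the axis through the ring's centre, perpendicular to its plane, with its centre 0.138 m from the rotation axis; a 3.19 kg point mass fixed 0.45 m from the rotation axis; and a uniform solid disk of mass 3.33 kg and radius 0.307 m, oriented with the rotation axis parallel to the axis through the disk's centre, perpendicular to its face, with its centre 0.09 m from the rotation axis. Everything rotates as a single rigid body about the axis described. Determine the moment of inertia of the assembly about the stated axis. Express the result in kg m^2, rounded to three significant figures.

Solid disk: I_cm = (1/2)MR² = (1/2)(2.7)(0.521)² = 0.36645 kg m^2; axis through the centre, so I = 0.36645 kg m^2.
Thin ring: I_cm = MR² = (1.92)(0.203)² = 0.079121 kg m^2; centre at d = 0.138 m, so the parallel axis theorem gives I = 0.079121 + (1.92)(0.138)² = 0.11569 kg m^2.
Point mass: I_cm = 0; centre at d = 0.45 m, so the parallel axis theorem gives I = 0 + (3.19)(0.45)² = 0.64598 kg m^2.
Solid disk: I_cm = (1/2)MR² = (1/2)(3.33)(0.307)² = 0.15692 kg m^2; centre at d = 0.09 m, so the parallel axis theorem gives I = 0.15692 + (3.33)(0.09)² = 0.1839 kg m^2.
Total I = 0.36645 + 0.11569 + 0.64598 + 0.1839 = 1.312 kg m^2.

1.31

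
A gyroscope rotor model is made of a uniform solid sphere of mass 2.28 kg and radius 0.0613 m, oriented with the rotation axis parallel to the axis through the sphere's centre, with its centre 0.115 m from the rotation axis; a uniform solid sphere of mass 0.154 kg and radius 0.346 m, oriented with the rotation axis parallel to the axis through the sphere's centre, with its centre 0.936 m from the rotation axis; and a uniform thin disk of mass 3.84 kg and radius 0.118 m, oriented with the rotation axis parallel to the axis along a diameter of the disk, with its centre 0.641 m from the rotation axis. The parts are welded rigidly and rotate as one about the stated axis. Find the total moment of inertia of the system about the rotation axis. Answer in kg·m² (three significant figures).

1.77

Solid sphere: I_cm = (2/5)MR² = (2/5)(2.28)(0.0613)² = 0.003427 kg·m²; centre at d = 0.115 m, so the parallel axis theorem gives I = 0.003427 + (2.28)(0.115)² = 0.03358 kg·m².
Solid sphere: I_cm = (2/5)MR² = (2/5)(0.154)(0.346)² = 0.0073745 kg·m²; centre at d = 0.936 m, so the parallel axis theorem gives I = 0.0073745 + (0.154)(0.936)² = 0.14229 kg·m².
Thin disk: I_cm = (1/4)MR² = (1/4)(3.84)(0.118)² = 0.013367 kg·m²; centre at d = 0.641 m, so the parallel axis theorem gives I = 0.013367 + (3.84)(0.641)² = 1.5912 kg·m².
Total I = 0.03358 + 0.14229 + 1.5912 = 1.767 kg·m².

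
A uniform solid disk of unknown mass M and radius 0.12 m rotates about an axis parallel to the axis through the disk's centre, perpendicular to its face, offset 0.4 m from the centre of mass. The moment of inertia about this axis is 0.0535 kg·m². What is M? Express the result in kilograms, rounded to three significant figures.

0.320

I = I_cm + Md² = (1/2)MR² + Md² = M·[0.5·(0.12)² + (0.4)²] = M·0.1672.
So M = 0.0535 / 0.1672 = 0.31998 kg.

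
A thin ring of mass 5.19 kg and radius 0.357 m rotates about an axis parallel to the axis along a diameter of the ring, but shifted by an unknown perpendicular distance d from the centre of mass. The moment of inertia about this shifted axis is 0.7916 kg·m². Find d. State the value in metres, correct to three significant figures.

About the centre-of-mass axis, I_cm = (1/2)MR² = (1/2)(5.19)(0.357)² = 0.33073 kg·m².
Parallel axis theorem: I = I_cm + Md², so Md² = 0.7916 − 0.33073 = 0.46087 kg·m².
d = √(0.46087 / 5.19) = 0.29799 m.

0.298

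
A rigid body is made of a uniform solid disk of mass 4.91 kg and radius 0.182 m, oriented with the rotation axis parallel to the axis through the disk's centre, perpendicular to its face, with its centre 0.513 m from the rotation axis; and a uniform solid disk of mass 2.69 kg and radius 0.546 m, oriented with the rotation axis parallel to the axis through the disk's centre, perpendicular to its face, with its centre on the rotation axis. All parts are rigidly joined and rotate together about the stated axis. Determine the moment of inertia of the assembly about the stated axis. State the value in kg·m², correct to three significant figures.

1.77

Solid disk: I_cm = (1/2)MR² = (1/2)(4.91)(0.182)² = 0.081319 kg·m²; centre at d = 0.513 m, so the parallel axis theorem gives I = 0.081319 + (4.91)(0.513)² = 1.3735 kg·m².
Solid disk: I_cm = (1/2)MR² = (1/2)(2.69)(0.546)² = 0.40097 kg·m²; axis through the centre, so I = 0.40097 kg·m².
Total I = 1.3735 + 0.40097 = 1.7744 kg·m².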